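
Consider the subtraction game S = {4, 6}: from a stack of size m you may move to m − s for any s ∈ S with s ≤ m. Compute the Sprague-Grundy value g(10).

0

Build the Grundy sequence with g(k) = mex{g(k−s) : s ∈ {4, 6}, s ≤ k}:
g(0) = mex{} = 0
g(1) = mex{} = 0
g(2) = mex{} = 0
g(3) = mex{} = 0
g(4) = mex{0} = 1
g(5) = mex{0} = 1
g(6) = mex{0} = 1
g(7) = mex{0} = 1
g(8) = mex{0,1} = 2
g(9) = mex{0,1} = 2
g(10) = mex{1} = 0
So g(10) = 0.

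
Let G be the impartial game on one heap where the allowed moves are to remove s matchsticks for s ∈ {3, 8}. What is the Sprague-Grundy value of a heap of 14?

1

Compute g(0), g(1), … for moves {3, 8}:
k:     0  1  2  3  4  5  6  7  8  9 10 11 12 13 14
g(k):  0  0  0  1  1  1  0  0  2  1  1  0  0  0  1
So g(14) = 1.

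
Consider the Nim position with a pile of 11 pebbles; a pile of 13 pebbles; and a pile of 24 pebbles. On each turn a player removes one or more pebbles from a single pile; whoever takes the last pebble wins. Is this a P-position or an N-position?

N-position

Compute the nim-sum pairwise:
11 ⊕ 13 = 6
6 ⊕ 24 = 30
The nim-sum is 30 ≠ 0, so this is an N-position: the player to move can win.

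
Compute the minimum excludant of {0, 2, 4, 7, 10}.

1

0 is in the set but 1 is not, so the mex is 1.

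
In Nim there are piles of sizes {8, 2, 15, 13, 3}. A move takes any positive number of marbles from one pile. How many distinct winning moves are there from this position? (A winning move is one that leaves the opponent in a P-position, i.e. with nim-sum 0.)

3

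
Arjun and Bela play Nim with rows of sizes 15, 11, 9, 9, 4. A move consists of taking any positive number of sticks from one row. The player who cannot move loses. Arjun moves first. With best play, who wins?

Write each in binary and XOR column by column:
  1111  (15)
  1011  (11)
  1001  (9)
  1001  (9)
  0100  (4)
  ----
  0000  (0)
The nim-sum is 0, so this is a P-position: the player to move is in a losing position under optimal play; Arjun is about to move from it and so loses — Bela wins.

Bela wins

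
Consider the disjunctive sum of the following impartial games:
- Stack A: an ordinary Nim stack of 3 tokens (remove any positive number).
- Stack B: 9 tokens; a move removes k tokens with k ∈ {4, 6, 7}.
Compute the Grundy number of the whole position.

1

Stack A is a plain Nim stack of size 3, so its Grundy value is 3.
For stack B, compute g(0), g(1), … with moves {4, 6, 7}:
g(0) = mex{} = 0
g(1) = mex{} = 0
g(2) = mex{} = 0
g(3) = mex{} = 0
g(4) = mex{0} = 1
g(5) = mex{0} = 1
g(6) = mex{0} = 1
g(7) = mex{0} = 1
g(8) = mex{0,1} = 2
g(9) = mex{0,1} = 2
So g(9) = 2.
The value of a disjunctive sum is the nim-sum of the parts.
Combined value = 3 ⊕ 2 = 1.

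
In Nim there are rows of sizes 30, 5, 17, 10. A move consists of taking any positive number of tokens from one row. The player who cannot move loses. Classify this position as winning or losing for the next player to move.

Bitwise XOR of the heap sizes:
  11110  (30)
  00101  (5)
  10001  (17)
  01010  (10)
  -----
  00000  (0)
The nim-sum is 0, so this is a P-position: the player to move is in a losing position under optimal play.

Losing position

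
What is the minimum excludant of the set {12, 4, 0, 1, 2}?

The values 0, 1, 2 are all present; 3 is the first non-negative integer missing from the set.

3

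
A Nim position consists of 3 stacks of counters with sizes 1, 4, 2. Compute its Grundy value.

7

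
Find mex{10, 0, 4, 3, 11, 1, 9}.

2

The values 0, 1 are all present; 2 is the first non-negative integer missing from the set.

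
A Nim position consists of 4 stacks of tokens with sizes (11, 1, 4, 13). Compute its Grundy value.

3

Nim-sum: 11 ⊕ 1 ⊕ 4 ⊕ 13 = 3.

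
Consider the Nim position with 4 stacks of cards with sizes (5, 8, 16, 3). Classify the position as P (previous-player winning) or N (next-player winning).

Nim-sum: 5 ⊕ 8 ⊕ 16 ⊕ 3 = 30.
The nim-sum is 30 ≠ 0, so this is an N-position: the player to move can win.

N-position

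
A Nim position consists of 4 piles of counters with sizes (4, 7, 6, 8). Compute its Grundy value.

Nim-sum: 4 XOR 7 XOR 6 XOR 8 = 13.

13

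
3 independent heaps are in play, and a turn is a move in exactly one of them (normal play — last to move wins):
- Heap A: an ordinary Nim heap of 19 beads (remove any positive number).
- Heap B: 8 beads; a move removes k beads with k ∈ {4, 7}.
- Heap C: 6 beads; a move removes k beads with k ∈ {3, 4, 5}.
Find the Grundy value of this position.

Heap A is a plain Nim heap of size 19, so its Grundy value is 19.
For heap B, compute g(0), g(1), … with moves {4, 7}:
g(0) = mex{} = 0
g(1) = mex{} = 0
g(2) = mex{} = 0
g(3) = mex{} = 0
g(4) = mex{0} = 1
g(5) = mex{0} = 1
g(6) = mex{0} = 1
g(7) = mex{0} = 1
g(8) = mex{0,1} = 2
So g(8) = 2.
Build the Grundy sequence for heap C with g(k) = mex{g(k−s) : s ∈ {3, 4, 5}, s ≤ k}:
g(0) = mex{} = 0
g(1) = mex{} = 0
g(2) = mex{} = 0
g(3) = mex{0} = 1
g(4) = mex{0} = 1
g(5) = mex{0} = 1
g(6) = mex{0,1} = 2
So g(6) = 2.
By the Sprague-Grundy theorem, the Grundy value of a sum of independent games is the XOR of the component values.
Combined value = 19 ⊕ 2 ⊕ 2 = 19.

19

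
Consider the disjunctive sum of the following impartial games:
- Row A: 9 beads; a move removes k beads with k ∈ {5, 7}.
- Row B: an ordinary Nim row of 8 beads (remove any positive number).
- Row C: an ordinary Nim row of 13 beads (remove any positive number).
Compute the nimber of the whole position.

4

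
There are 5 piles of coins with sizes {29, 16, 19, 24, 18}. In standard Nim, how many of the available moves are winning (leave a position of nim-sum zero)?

5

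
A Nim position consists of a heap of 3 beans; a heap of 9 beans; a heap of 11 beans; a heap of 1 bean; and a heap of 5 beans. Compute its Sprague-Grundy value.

5

Nim-sum: 3 XOR 9 XOR 11 XOR 1 XOR 5 = 5.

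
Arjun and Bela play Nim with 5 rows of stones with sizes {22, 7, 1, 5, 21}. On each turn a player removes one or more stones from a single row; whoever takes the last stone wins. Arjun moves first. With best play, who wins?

Compute the nim-sum pairwise:
22 ⊕ 7 = 17
17 ⊕ 1 = 16
16 ⊕ 5 = 21
21 ⊕ 21 = 0
The nim-sum is 0, so this is a P-position: the player to move is in a losing position under optimal play; Arjun is about to move from it and so loses — Bela wins.

Bela wins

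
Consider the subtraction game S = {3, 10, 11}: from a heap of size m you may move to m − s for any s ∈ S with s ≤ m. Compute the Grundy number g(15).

Grundy values for subtraction set {3, 10, 11}:
k:     0  1  2  3  4  5  6  7  8  9 10 11 12 13 14 15
g(k):  0  0  0  1  1  1  0  0  0  1  1  1  2  2  0  0
So g(15) = 0.

0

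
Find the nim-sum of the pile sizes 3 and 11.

8

Nim-sum: 3 ⊕ 11 = 8.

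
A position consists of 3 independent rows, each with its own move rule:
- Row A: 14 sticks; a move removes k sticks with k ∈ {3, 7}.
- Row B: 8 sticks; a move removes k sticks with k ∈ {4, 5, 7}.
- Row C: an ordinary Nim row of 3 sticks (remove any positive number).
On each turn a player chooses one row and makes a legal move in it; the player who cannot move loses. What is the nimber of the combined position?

Grundy values for row A (subtraction set {3, 7}):
g(0) = mex{} = 0
g(1) = mex{} = 0
g(2) = mex{} = 0
g(3) = mex{0} = 1
g(4) = mex{0} = 1
g(5) = mex{0} = 1
g(6) = mex{1} = 0
g(7) = mex{0,1} = 2
g(8) = mex{0,1} = 2
g(9) = mex{0} = 1
g(10) = mex{1,2} = 0
g(11) = mex{1,2} = 0
g(12) = mex{1} = 0
g(13) = mex{0} = 1
g(14) = mex{0,2} = 1
So g(14) = 1.
Build the Grundy sequence for row B with g(k) = mex{g(k−s) : s ∈ {4, 5, 7}, s ≤ k}:
k:     0  1  2  3  4  5  6  7  8
g(k):  0  0  0  0  1  1  1  1  2
So g(8) = 2.
Row C is a plain Nim row of size 3, so its Grundy value is 3.
By the Sprague-Grundy theorem, the Grundy value of a sum of independent games is the XOR of the component values.
Combined value = 1 XOR 2 XOR 3 = 0.

0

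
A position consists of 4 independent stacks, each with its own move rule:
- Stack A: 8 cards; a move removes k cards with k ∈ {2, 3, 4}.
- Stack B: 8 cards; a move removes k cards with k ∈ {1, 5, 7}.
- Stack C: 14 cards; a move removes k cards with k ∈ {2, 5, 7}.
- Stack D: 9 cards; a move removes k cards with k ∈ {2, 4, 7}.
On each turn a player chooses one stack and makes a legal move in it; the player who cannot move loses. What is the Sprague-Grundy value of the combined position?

1

Grundy values for stack A (subtraction set {2, 3, 4}):
k:     0  1  2  3  4  5  6  7  8
g(k):  0  0  1  1  2  2  0  0  1
So g(8) = 1.
Build the Grundy sequence for stack B with g(k) = mex{g(k−s) : s ∈ {1, 5, 7}, s ≤ k}:
k:     0  1  2  3  4  5  6  7  8
g(k):  0  1  0  1  0  1  0  1  0
So g(8) = 0.
Build the Grundy sequence for stack C with g(k) = mex{g(k−s) : s ∈ {2, 5, 7}, s ≤ k}:
g(0) = mex{} = 0
g(1) = mex{} = 0
g(2) = mex{0} = 1
g(3) = mex{0} = 1
g(4) = mex{1} = 0
g(5) = mex{0,1} = 2
g(6) = mex{0} = 1
g(7) = mex{0,1,2} = 3
g(8) = mex{0,1} = 2
g(9) = mex{0,1,3} = 2
g(10) = mex{1,2} = 0
g(11) = mex{0,1,2} = 3
g(12) = mex{0,2,3} = 1
g(13) = mex{1,2,3} = 0
g(14) = mex{1,2,3} = 0
So g(14) = 0.
Grundy values for stack D (subtraction set {2, 4, 7}):
g(0) = mex{} = 0
g(1) = mex{} = 0
g(2) = mex{0} = 1
g(3) = mex{0} = 1
g(4) = mex{0,1} = 2
g(5) = mex{0,1} = 2
g(6) = mex{1,2} = 0
g(7) = mex{0,1,2} = 3
g(8) = mex{0,2} = 1
g(9) = mex{1,2,3} = 0
So g(9) = 0.
The value of a disjunctive sum is the nim-sum of the parts.
Combined value = 1 XOR 0 XOR 0 XOR 0 = 1.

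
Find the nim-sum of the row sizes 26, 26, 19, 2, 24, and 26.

19

Compute the nim-sum pairwise:
26 ^ 26 = 0
0 ^ 19 = 19
19 ^ 2 = 17
17 ^ 24 = 9
9 ^ 26 = 19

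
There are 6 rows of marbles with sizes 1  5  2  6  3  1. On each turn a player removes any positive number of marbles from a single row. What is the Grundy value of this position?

2

Nim-sum: 1 ^ 5 ^ 2 ^ 6 ^ 3 ^ 1 = 2.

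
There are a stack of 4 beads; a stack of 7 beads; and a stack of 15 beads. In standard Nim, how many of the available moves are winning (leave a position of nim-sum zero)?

1

Compute the nim-sum pairwise:
4 ⊕ 7 = 3
3 ⊕ 15 = 12
The overall nim-sum is X = 12. A stack of size p has a winning move iff p XOR X < p (reduce it to p XOR X).
  4: 4 XOR 12 = 8 ≥ 4 — no move.
  7: 7 XOR 12 = 11 ≥ 7 — no move.
  15: 15 XOR 12 = 3 < 15 — winning move (to 3).
That gives 1 winning move.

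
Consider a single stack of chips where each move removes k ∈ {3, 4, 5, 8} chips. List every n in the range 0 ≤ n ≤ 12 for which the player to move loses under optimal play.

Compute g(0), g(1), … for moves {3, 4, 5, 8}:
k:     0  1  2  3  4  5  6  7  8  9 10 11 12
g(k):  0  0  0  1  1  1  2  2  2  3  3  0  0
The P-positions (g = 0) in 0..12 are 0, 1, 2, 11, 12.

0, 1, 2, 11, 12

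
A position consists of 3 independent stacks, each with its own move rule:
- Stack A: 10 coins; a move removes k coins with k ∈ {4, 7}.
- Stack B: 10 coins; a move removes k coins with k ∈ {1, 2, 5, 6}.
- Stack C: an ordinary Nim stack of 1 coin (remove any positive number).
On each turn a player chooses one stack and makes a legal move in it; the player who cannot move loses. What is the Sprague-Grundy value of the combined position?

3

For stack A, compute g(0), g(1), … with moves {4, 7}:
k:     0  1  2  3  4  5  6  7  8  9 10
g(k):  0  0  0  0  1  1  1  1  2  2  2
So g(10) = 2.
For stack B, compute g(0), g(1), … with moves {1, 2, 5, 6}:
g(0) = mex{} = 0
g(1) = mex{0} = 1
g(2) = mex{0,1} = 2
g(3) = mex{1,2} = 0
g(4) = mex{0,2} = 1
g(5) = mex{0,1} = 2
g(6) = mex{0,1,2} = 3
g(7) = mex{1,2,3} = 0
g(8) = mex{0,2,3} = 1
g(9) = mex{0,1} = 2
g(10) = mex{1,2} = 0
So g(10) = 0.
Stack C is a plain Nim stack of size 1, so its Grundy value is 1.
The value of a disjunctive sum is the nim-sum of the parts.
Combined value = 2 ⊕ 0 ⊕ 1 = 3.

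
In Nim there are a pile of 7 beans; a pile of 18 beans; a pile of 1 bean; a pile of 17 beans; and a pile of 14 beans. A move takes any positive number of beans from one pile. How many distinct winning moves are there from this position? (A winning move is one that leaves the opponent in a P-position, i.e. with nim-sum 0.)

1

Compute the nim-sum pairwise:
7 XOR 18 = 21
21 XOR 1 = 20
20 XOR 17 = 5
5 XOR 14 = 11
The overall nim-sum is X = 11. A pile of size p has a winning move iff p XOR X < p (reduce it to p XOR X).
  7: 7 XOR 11 = 12 ≥ 7 — no move.
  18: 18 XOR 11 = 25 ≥ 18 — no move.
  1: 1 XOR 11 = 10 ≥ 1 — no move.
  17: 17 XOR 11 = 26 ≥ 17 — no move.
  14: 14 XOR 11 = 5 < 14 — winning move (to 5).
That gives 1 winning move.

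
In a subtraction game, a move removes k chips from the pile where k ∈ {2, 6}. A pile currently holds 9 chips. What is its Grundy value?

0

Build the Grundy sequence with g(k) = mex{g(k−s) : s ∈ {2, 6}, s ≤ k}:
k:     0  1  2  3  4  5  6  7  8  9
g(k):  0  0  1  1  0  0  1  1  0  0
So g(9) = 0.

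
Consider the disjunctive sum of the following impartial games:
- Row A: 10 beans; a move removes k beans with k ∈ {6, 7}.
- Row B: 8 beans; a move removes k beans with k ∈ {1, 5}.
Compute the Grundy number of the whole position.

Grundy values for row A (subtraction set {6, 7}):
k:     0  1  2  3  4  5  6  7  8  9 10
g(k):  0  0  0  0  0  0  1  1  1  1  1
So g(10) = 1.
Build the Grundy sequence for row B with g(k) = mex{g(k−s) : s ∈ {1, 5}, s ≤ k}:
g(0) = mex{} = 0
g(1) = mex{0} = 1
g(2) = mex{1} = 0
g(3) = mex{0} = 1
g(4) = mex{1} = 0
g(5) = mex{0} = 1
g(6) = mex{1} = 0
g(7) = mex{0} = 1
g(8) = mex{1} = 0
So g(8) = 0.
By the Sprague-Grundy theorem, the Grundy value of a sum of independent games is the XOR of the component values.
Combined value = 1 XOR 0 = 1.

1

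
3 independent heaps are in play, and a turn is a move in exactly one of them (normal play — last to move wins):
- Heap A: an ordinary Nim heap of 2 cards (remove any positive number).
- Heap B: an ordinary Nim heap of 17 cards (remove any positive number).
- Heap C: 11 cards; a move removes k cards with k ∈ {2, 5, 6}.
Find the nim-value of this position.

19

Heap A is a plain Nim heap of size 2, so its Grundy value is 2.
Heap B is a plain Nim heap of size 17, so its Grundy value is 17.
For heap C, compute g(0), g(1), … with moves {2, 5, 6}:
g(0) = mex{} = 0
g(1) = mex{} = 0
g(2) = mex{0} = 1
g(3) = mex{0} = 1
g(4) = mex{1} = 0
g(5) = mex{0,1} = 2
g(6) = mex{0} = 1
g(7) = mex{0,1,2} = 3
g(8) = mex{1} = 0
g(9) = mex{0,1,3} = 2
g(10) = mex{0,2} = 1
g(11) = mex{1,2} = 0
So g(11) = 0.
By the Sprague-Grundy theorem, the Grundy value of a sum of independent games is the XOR of the component values.
Combined value = 2 XOR 17 XOR 0 = 19.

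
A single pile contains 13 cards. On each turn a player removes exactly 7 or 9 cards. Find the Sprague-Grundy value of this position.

Compute g(0), g(1), … for moves {7, 9}:
k:     0  1  2  3  4  5  6  7  8  9 10 11 12 13
g(k):  0  0  0  0  0  0  0  1  1  1  1  1  1  1
So g(13) = 1.

1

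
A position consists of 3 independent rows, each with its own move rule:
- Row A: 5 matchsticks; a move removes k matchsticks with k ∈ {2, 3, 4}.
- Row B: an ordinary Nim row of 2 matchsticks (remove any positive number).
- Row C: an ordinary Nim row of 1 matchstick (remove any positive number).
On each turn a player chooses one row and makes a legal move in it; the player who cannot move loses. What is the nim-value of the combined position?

Grundy values for row A (subtraction set {2, 3, 4}):
g(0) = mex{} = 0
g(1) = mex{} = 0
g(2) = mex{0} = 1
g(3) = mex{0} = 1
g(4) = mex{0,1} = 2
g(5) = mex{0,1} = 2
So g(5) = 2.
Row B is a plain Nim row of size 2, so its Grundy value is 2.
Row C is a plain Nim row of size 1, so its Grundy value is 1.
By the Sprague-Grundy theorem, the Grundy value of a sum of independent games is the XOR of the component values.
Combined value = 2 ⊕ 2 ⊕ 1 = 1.

1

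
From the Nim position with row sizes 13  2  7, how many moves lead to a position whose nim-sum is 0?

1

Compute the nim-sum pairwise:
13 ^ 2 = 15
15 ^ 7 = 8
The overall nim-sum is X = 8. A row of size p has a winning move iff p XOR X < p (reduce it to p XOR X).
  13: 13 XOR 8 = 5 < 13 — winning move (to 5).
  2: 2 XOR 8 = 10 ≥ 2 — no move.
  7: 7 XOR 8 = 15 ≥ 7 — no move.
That gives 1 winning move.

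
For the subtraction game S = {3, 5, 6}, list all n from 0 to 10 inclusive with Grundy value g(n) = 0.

Grundy values for subtraction set {3, 5, 6}:
k:     0  1  2  3  4  5  6  7  8  9 10
g(k):  0  0  0  1  1  1  2  2  2  0  0
The P-positions (g = 0) in 0..10 are 0, 1, 2, 9, 10.

0, 1, 2, 9, 10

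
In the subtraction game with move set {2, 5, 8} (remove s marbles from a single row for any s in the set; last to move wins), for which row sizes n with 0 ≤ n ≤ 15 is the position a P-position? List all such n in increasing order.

Grundy values for subtraction set {2, 5, 8}:
k:     0  1  2  3  4  5  6  7  8  9 10 11 12 13 14 15
g(k):  0  0  1  1  0  2  1  0  2  1  0  0  1  1  0  2
The P-positions (g = 0) in 0..15 are 0, 1, 4, 7, 10, 11, 14.

0, 1, 4, 7, 10, 11, 14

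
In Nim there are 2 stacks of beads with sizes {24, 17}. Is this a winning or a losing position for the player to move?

Nim-sum: 24 ^ 17 = 9.
The nim-sum is 9 ≠ 0, so this is an N-position: the player to move can win.

Winning position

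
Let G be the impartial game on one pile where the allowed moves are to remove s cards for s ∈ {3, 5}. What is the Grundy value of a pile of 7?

2

Grundy values for subtraction set {3, 5}:
k:     0  1  2  3  4  5  6  7
g(k):  0  0  0  1  1  1  2  2
So g(7) = 2.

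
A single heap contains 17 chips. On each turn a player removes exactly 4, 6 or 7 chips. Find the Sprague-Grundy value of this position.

1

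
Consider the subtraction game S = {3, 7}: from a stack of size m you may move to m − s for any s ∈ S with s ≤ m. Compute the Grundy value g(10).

0

Build the Grundy sequence with g(k) = mex{g(k−s) : s ∈ {3, 7}, s ≤ k}:
g(0) = mex{} = 0
g(1) = mex{} = 0
g(2) = mex{} = 0
g(3) = mex{0} = 1
g(4) = mex{0} = 1
g(5) = mex{0} = 1
g(6) = mex{1} = 0
g(7) = mex{0,1} = 2
g(8) = mex{0,1} = 2
g(9) = mex{0} = 1
g(10) = mex{1,2} = 0
So g(10) = 0.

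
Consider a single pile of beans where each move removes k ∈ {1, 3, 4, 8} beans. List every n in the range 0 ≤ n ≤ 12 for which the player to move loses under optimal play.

Compute g(0), g(1), … for moves {1, 3, 4, 8}:
g(0) = mex{} = 0
g(1) = mex{0} = 1
g(2) = mex{1} = 0
g(3) = mex{0} = 1
g(4) = mex{0,1} = 2
g(5) = mex{0,1,2} = 3
g(6) = mex{0,1,3} = 2
g(7) = mex{1,2} = 0
g(8) = mex{0,2,3} = 1
g(9) = mex{1,2,3} = 0
g(10) = mex{0,2} = 1
g(11) = mex{0,1} = 2
g(12) = mex{0,1,2} = 3
The P-positions (g = 0) in 0..12 are 0, 2, 7, 9.

0, 2, 7, 9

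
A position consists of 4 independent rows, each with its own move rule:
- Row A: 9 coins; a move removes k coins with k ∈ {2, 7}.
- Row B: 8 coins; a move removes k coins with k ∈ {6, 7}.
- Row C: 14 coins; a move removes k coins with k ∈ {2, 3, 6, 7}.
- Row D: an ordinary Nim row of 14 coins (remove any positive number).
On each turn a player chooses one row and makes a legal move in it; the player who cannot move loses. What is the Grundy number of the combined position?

15

Grundy values for row A (subtraction set {2, 7}):
k:     0  1  2  3  4  5  6  7  8  9
g(k):  0  0  1  1  0  0  1  1  2  0
So g(9) = 0.
Build the Grundy sequence for row B with g(k) = mex{g(k−s) : s ∈ {6, 7}, s ≤ k}:
k:     0  1  2  3  4  5  6  7  8
g(k):  0  0  0  0  0  0  1  1  1
So g(8) = 1.
Build the Grundy sequence for row C with g(k) = mex{g(k−s) : s ∈ {2, 3, 6, 7}, s ≤ k}:
g(0) = mex{} = 0
g(1) = mex{} = 0
g(2) = mex{0} = 1
g(3) = mex{0} = 1
g(4) = mex{0,1} = 2
g(5) = mex{1} = 0
g(6) = mex{0,1,2} = 3
g(7) = mex{0,2} = 1
g(8) = mex{0,1,3} = 2
g(9) = mex{1,3} = 0
g(10) = mex{1,2} = 0
g(11) = mex{0,2} = 1
g(12) = mex{0,3} = 1
g(13) = mex{0,1,3} = 2
g(14) = mex{1,2} = 0
So g(14) = 0.
Row D is a plain Nim row of size 14, so its Grundy value is 14.
By the Sprague-Grundy theorem, the Grundy value of a sum of independent games is the XOR of the component values.
Combined value = 0 XOR 1 XOR 0 XOR 14 = 15.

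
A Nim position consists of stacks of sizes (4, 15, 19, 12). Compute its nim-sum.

20

Nim-sum: 4 ^ 15 ^ 19 ^ 12 = 20.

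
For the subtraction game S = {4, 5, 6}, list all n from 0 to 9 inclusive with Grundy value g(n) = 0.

Build the Grundy sequence with g(k) = mex{g(k−s) : s ∈ {4, 5, 6}, s ≤ k}:
g(0) = mex{} = 0
g(1) = mex{} = 0
g(2) = mex{} = 0
g(3) = mex{} = 0
g(4) = mex{0} = 1
g(5) = mex{0} = 1
g(6) = mex{0} = 1
g(7) = mex{0} = 1
g(8) = mex{0,1} = 2
g(9) = mex{0,1} = 2
The P-positions (g = 0) in 0..9 are 0, 1, 2, 3.

0, 1, 2, 3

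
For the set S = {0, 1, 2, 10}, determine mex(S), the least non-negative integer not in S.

3

The values 0, 1, 2 are all present; 3 is the first non-negative integer missing from the set.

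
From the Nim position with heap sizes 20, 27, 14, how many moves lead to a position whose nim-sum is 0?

1

Write each in binary and XOR column by column:
  10100  (20)
  11011  (27)
  01110  (14)
  -----
  00001  (1)
The overall nim-sum is X = 1. A heap of size p has a winning move iff p XOR X < p (reduce it to p XOR X).
  20: 20 XOR 1 = 21 ≥ 20 — no move.
  27: 27 XOR 1 = 26 < 27 — winning move (to 26).
  14: 14 XOR 1 = 15 ≥ 14 — no move.
That gives 1 winning move.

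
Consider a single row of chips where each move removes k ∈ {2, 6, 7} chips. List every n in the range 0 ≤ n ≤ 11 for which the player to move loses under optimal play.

0, 1, 4, 5, 9

Compute g(0), g(1), … for moves {2, 6, 7}:
g(0) = mex{} = 0
g(1) = mex{} = 0
g(2) = mex{0} = 1
g(3) = mex{0} = 1
g(4) = mex{1} = 0
g(5) = mex{1} = 0
g(6) = mex{0} = 1
g(7) = mex{0} = 1
g(8) = mex{0,1} = 2
g(9) = mex{1} = 0
g(10) = mex{0,1,2} = 3
g(11) = mex{0} = 1
The P-positions (g = 0) in 0..11 are 0, 1, 4, 5, 9.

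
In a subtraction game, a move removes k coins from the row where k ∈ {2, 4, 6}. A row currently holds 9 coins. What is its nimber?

Build the Grundy sequence with g(k) = mex{g(k−s) : s ∈ {2, 4, 6}, s ≤ k}:
k:     0  1  2  3  4  5  6  7  8  9
g(k):  0  0  1  1  2  2  3  3  0  0
So g(9) = 0.

0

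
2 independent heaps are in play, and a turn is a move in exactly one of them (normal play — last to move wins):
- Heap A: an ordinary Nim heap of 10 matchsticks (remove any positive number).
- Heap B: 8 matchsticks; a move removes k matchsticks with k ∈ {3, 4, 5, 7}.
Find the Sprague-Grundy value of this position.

8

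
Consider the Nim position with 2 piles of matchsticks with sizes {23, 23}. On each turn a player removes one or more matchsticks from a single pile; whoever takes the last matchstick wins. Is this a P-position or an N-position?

P-position

Compute the nim-sum pairwise:
23 XOR 23 = 0
The nim-sum is 0, so this is a P-position: the player to move is in a losing position under optimal play.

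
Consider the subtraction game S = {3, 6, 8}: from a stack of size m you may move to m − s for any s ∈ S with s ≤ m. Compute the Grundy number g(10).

3

Grundy values for subtraction set {3, 6, 8}:
k:     0  1  2  3  4  5  6  7  8  9 10
g(k):  0  0  0  1  1  1  2  2  2  3  3
So g(10) = 3.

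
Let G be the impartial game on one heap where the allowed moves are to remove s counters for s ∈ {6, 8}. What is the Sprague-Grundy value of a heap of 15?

0

Build the Grundy sequence with g(k) = mex{g(k−s) : s ∈ {6, 8}, s ≤ k}:
k:     0  1  2  3  4  5  6  7  8  9 10 11 12 13 14 15
g(k):  0  0  0  0  0  0  1  1  1  1  1  1  2  2  0  0
So g(15) = 0.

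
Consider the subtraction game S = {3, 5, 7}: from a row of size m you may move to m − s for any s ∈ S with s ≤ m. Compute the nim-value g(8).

2

Build the Grundy sequence with g(k) = mex{g(k−s) : s ∈ {3, 5, 7}, s ≤ k}:
g(0) = mex{} = 0
g(1) = mex{} = 0
g(2) = mex{} = 0
g(3) = mex{0} = 1
g(4) = mex{0} = 1
g(5) = mex{0} = 1
g(6) = mex{0,1} = 2
g(7) = mex{0,1} = 2
g(8) = mex{0,1} = 2
So g(8) = 2.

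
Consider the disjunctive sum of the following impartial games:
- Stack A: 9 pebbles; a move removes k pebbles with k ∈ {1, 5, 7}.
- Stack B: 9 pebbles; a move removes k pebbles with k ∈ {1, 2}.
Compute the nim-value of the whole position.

1

For stack A, compute g(0), g(1), … with moves {1, 5, 7}:
g(0) = mex{} = 0
g(1) = mex{0} = 1
g(2) = mex{1} = 0
g(3) = mex{0} = 1
g(4) = mex{1} = 0
g(5) = mex{0} = 1
g(6) = mex{1} = 0
g(7) = mex{0} = 1
g(8) = mex{1} = 0
g(9) = mex{0} = 1
So g(9) = 1.
Grundy values for stack B (subtraction set {1, 2}):
k:     0  1  2  3  4  5  6  7  8  9
g(k):  0  1  2  0  1  2  0  1  2  0
So g(9) = 0.
By the Sprague-Grundy theorem, the Grundy value of a sum of independent games is the XOR of the component values.
Combined value = 1 XOR 0 = 1.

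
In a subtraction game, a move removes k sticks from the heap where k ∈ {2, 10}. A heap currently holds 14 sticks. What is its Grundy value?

1

Build the Grundy sequence with g(k) = mex{g(k−s) : s ∈ {2, 10}, s ≤ k}:
k:     0  1  2  3  4  5  6  7  8  9 10 11 12 13 14
g(k):  0  0  1  1  0  0  1  1  0  0  1  1  0  0  1
So g(14) = 1.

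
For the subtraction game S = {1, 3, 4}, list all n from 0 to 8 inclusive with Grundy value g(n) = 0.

Compute g(0), g(1), … for moves {1, 3, 4}:
g(0) = mex{} = 0
g(1) = mex{0} = 1
g(2) = mex{1} = 0
g(3) = mex{0} = 1
g(4) = mex{0,1} = 2
g(5) = mex{0,1,2} = 3
g(6) = mex{0,1,3} = 2
g(7) = mex{1,2} = 0
g(8) = mex{0,2,3} = 1
The P-positions (g = 0) in 0..8 are 0, 2, 7.

0, 2, 7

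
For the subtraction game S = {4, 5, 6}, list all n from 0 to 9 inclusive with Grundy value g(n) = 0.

Compute g(0), g(1), … for moves {4, 5, 6}:
k:     0  1  2  3  4  5  6  7  8  9
g(k):  0  0  0  0  1  1  1  1  2  2
The P-positions (g = 0) in 0..9 are 0, 1, 2, 3.

0, 1, 2, 3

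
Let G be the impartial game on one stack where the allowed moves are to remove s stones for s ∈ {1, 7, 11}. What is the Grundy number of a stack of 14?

0

Grundy values for subtraction set {1, 7, 11}:
g(0) = mex{} = 0
g(1) = mex{0} = 1
g(2) = mex{1} = 0
g(3) = mex{0} = 1
g(4) = mex{1} = 0
g(5) = mex{0} = 1
g(6) = mex{1} = 0
g(7) = mex{0} = 1
g(8) = mex{1} = 0
g(9) = mex{0} = 1
g(10) = mex{1} = 0
g(11) = mex{0} = 1
g(12) = mex{1} = 0
g(13) = mex{0} = 1
g(14) = mex{1} = 0
So g(14) = 0.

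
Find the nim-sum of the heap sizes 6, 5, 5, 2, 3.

Nim-sum: 6 XOR 5 XOR 5 XOR 2 XOR 3 = 7.

7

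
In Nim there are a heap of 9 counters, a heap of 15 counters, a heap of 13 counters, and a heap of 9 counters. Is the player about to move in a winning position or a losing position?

Winning position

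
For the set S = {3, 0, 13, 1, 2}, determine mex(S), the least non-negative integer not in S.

The values 0, 1, 2, 3 are all present; 4 is the first non-negative integer missing from the set.

4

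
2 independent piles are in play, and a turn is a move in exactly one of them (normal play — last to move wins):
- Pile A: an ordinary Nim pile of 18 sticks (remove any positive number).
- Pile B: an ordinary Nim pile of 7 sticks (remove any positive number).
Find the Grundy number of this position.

Pile A is a plain Nim pile of size 18, so its Grundy value is 18.
Pile B is a plain Nim pile of size 7, so its Grundy value is 7.
The value of a disjunctive sum is the nim-sum of the parts.
Combined value = 18 XOR 7 = 21.

21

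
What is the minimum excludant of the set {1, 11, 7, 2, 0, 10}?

3

The values 0, 1, 2 are all present; 3 is the first non-negative integer missing from the set.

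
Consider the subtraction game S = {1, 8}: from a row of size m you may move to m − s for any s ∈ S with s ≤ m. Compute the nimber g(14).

Compute g(0), g(1), … for moves {1, 8}:
g(0) = mex{} = 0
g(1) = mex{0} = 1
g(2) = mex{1} = 0
g(3) = mex{0} = 1
g(4) = mex{1} = 0
g(5) = mex{0} = 1
g(6) = mex{1} = 0
g(7) = mex{0} = 1
g(8) = mex{0,1} = 2
g(9) = mex{1,2} = 0
g(10) = mex{0} = 1
g(11) = mex{1} = 0
g(12) = mex{0} = 1
g(13) = mex{1} = 0
g(14) = mex{0} = 1
So g(14) = 1.

1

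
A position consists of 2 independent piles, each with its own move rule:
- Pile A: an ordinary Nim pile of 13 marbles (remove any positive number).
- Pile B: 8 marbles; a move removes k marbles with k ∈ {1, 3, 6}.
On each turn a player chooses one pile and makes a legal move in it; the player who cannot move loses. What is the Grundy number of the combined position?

15

Pile A is a plain Nim pile of size 13, so its Grundy value is 13.
For pile B, compute g(0), g(1), … with moves {1, 3, 6}:
g(0) = mex{} = 0
g(1) = mex{0} = 1
g(2) = mex{1} = 0
g(3) = mex{0} = 1
g(4) = mex{1} = 0
g(5) = mex{0} = 1
g(6) = mex{0,1} = 2
g(7) = mex{0,1,2} = 3
g(8) = mex{0,1,3} = 2
So g(8) = 2.
The value of a disjunctive sum is the nim-sum of the parts.
Combined value = 13 ⊕ 2 = 15.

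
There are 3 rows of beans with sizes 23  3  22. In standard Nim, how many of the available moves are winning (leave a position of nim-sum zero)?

Nim-sum: 23 ⊕ 3 ⊕ 22 = 2.
The overall nim-sum is X = 2. A row of size p has a winning move iff p XOR X < p (reduce it to p XOR X).
  23: 23 XOR 2 = 21 < 23 — winning move (to 21).
  3: 3 XOR 2 = 1 < 3 — winning move (to 1).
  22: 22 XOR 2 = 20 < 22 — winning move (to 20).
That gives 3 winning moves.

3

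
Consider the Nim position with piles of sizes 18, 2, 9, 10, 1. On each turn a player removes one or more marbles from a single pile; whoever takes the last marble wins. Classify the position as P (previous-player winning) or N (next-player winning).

N-position

Bitwise XOR of the heap sizes:
  10010  (18)
  00010  (2)
  01001  (9)
  01010  (10)
  00001  (1)
  -----
  10010  (18)
The nim-sum is 18 ≠ 0, so this is an N-position: the player to move can win.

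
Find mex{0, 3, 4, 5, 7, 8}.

0 is in the set but 1 is not, so the mex is 1.

1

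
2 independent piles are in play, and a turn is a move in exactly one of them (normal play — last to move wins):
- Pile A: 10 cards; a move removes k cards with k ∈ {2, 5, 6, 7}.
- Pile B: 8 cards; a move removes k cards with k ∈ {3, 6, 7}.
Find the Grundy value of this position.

Grundy values for pile A (subtraction set {2, 5, 6, 7}):
g(0) = mex{} = 0
g(1) = mex{} = 0
g(2) = mex{0} = 1
g(3) = mex{0} = 1
g(4) = mex{1} = 0
g(5) = mex{0,1} = 2
g(6) = mex{0} = 1
g(7) = mex{0,1,2} = 3
g(8) = mex{0,1} = 2
g(9) = mex{0,1,3} = 2
g(10) = mex{0,1,2} = 3
So g(10) = 3.
For pile B, compute g(0), g(1), … with moves {3, 6, 7}:
k:     0  1  2  3  4  5  6  7  8
g(k):  0  0  0  1  1  1  2  2  2
So g(8) = 2.
By the Sprague-Grundy theorem, the Grundy value of a sum of independent games is the XOR of the component values.
Combined value = 3 XOR 2 = 1.

1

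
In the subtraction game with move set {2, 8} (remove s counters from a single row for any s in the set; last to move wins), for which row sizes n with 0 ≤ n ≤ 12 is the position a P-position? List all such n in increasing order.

0, 1, 4, 5, 10, 11

Compute g(0), g(1), … for moves {2, 8}:
k:     0  1  2  3  4  5  6  7  8  9 10 11 12
g(k):  0  0  1  1  0  0  1  1  2  2  0  0  1
The P-positions (g = 0) in 0..12 are 0, 1, 4, 5, 10, 11.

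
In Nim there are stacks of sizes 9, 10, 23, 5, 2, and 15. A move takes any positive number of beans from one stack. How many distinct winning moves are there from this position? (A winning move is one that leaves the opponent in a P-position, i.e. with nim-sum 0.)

1

In binary:
  01001  (9)
  01010  (10)
  10111  (23)
  00101  (5)
  00010  (2)
  01111  (15)
  -----
  11100  (28)
The overall nim-sum is X = 28. A stack of size p has a winning move iff p XOR X < p (reduce it to p XOR X).
  9: 9 XOR 28 = 21 ≥ 9 — no move.
  10: 10 XOR 28 = 22 ≥ 10 — no move.
  23: 23 XOR 28 = 11 < 23 — winning move (to 11).
  5: 5 XOR 28 = 25 ≥ 5 — no move.
  2: 2 XOR 28 = 30 ≥ 2 — no move.
  15: 15 XOR 28 = 19 ≥ 15 — no move.
That gives 1 winning move.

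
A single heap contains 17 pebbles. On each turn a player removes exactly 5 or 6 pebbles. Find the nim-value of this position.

Compute g(0), g(1), … for moves {5, 6}:
k:     0  1  2  3  4  5  6  7  8  9 10 11 12 13 14 15 16 17
g(k):  0  0  0  0  0  1  1  1  1  1  2  0  0  0  0  0  1  1
So g(17) = 1.

1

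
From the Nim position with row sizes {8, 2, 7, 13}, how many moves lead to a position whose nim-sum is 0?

Compute the nim-sum pairwise:
8 ⊕ 2 = 10
10 ⊕ 7 = 13
13 ⊕ 13 = 0
The nim-sum is already 0, so every move leaves a nonzero nim-sum — there are no winning moves.

0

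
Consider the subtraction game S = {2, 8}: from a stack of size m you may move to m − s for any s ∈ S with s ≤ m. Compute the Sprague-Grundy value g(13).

Grundy values for subtraction set {2, 8}:
k:     0  1  2  3  4  5  6  7  8  9 10 11 12 13
g(k):  0  0  1  1  0  0  1  1  2  2  0  0  1  1
So g(13) = 1.

1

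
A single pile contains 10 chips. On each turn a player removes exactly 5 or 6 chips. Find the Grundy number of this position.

Build the Grundy sequence with g(k) = mex{g(k−s) : s ∈ {5, 6}, s ≤ k}:
g(0) = mex{} = 0
g(1) = mex{} = 0
g(2) = mex{} = 0
g(3) = mex{} = 0
g(4) = mex{} = 0
g(5) = mex{0} = 1
g(6) = mex{0} = 1
g(7) = mex{0} = 1
g(8) = mex{0} = 1
g(9) = mex{0} = 1
g(10) = mex{0,1} = 2
So g(10) = 2.

2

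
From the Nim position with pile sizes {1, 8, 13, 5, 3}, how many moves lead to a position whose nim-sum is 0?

1

Write each in binary and XOR column by column:
  0001  (1)
  1000  (8)
  1101  (13)
  0101  (5)
  0011  (3)
  ----
  0010  (2)
The overall nim-sum is X = 2. A pile of size p has a winning move iff p XOR X < p (reduce it to p XOR X).
  1: 1 XOR 2 = 3 ≥ 1 — no move.
  8: 8 XOR 2 = 10 ≥ 8 — no move.
  13: 13 XOR 2 = 15 ≥ 13 — no move.
  5: 5 XOR 2 = 7 ≥ 5 — no move.
  3: 3 XOR 2 = 1 < 3 — winning move (to 1).
That gives 1 winning move.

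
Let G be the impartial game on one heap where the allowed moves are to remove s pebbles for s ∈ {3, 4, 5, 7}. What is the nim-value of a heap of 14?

Build the Grundy sequence with g(k) = mex{g(k−s) : s ∈ {3, 4, 5, 7}, s ≤ k}:
k:     0  1  2  3  4  5  6  7  8  9 10 11 12 13 14
g(k):  0  0  0  1  1  1  2  2  2  3  0  0  0  1  1
So g(14) = 1.

1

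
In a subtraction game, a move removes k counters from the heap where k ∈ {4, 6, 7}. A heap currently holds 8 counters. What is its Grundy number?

Compute g(0), g(1), … for moves {4, 6, 7}:
k:     0  1  2  3  4  5  6  7  8
g(k):  0  0  0  0  1  1  1  1  2
So g(8) = 2.

2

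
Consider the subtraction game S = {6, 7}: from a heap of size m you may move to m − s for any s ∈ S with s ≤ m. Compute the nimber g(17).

0

Compute g(0), g(1), … for moves {6, 7}:
k:     0  1  2  3  4  5  6  7  8  9 10 11 12 13 14 15 16 17
g(k):  0  0  0  0  0  0  1  1  1  1  1  1  2  0  0  0  0  0
So g(17) = 0.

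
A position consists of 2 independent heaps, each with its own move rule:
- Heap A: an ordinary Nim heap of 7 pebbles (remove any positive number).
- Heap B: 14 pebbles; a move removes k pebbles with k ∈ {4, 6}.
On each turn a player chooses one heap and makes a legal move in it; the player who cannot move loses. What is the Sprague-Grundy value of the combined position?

Heap A is a plain Nim heap of size 7, so its Grundy value is 7.
Grundy values for heap B (subtraction set {4, 6}):
k:     0  1  2  3  4  5  6  7  8  9 10 11 12 13 14
g(k):  0  0  0  0  1  1  1  1  2  2  0  0  0  0  1
So g(14) = 1.
The value of a disjunctive sum is the nim-sum of the parts.
Combined value = 7 ⊕ 1 = 6.

6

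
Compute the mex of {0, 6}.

1

0 is in the set but 1 is not, so the mex is 1.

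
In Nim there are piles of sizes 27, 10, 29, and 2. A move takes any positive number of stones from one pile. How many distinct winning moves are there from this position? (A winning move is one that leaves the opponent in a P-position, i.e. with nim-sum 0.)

Nim-sum: 27 ⊕ 10 ⊕ 29 ⊕ 2 = 14.
The overall nim-sum is X = 14. A pile of size p has a winning move iff p XOR X < p (reduce it to p XOR X).
  27: 27 XOR 14 = 21 < 27 — winning move (to 21).
  10: 10 XOR 14 = 4 < 10 — winning move (to 4).
  29: 29 XOR 14 = 19 < 29 — winning move (to 19).
  2: 2 XOR 14 = 12 ≥ 2 — no move.
That gives 3 winning moves.

3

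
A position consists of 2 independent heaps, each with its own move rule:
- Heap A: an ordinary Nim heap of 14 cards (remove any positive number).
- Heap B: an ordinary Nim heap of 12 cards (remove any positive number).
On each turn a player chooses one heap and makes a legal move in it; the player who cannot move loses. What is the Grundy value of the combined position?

2

Heap A is a plain Nim heap of size 14, so its Grundy value is 14.
Heap B is a plain Nim heap of size 12, so its Grundy value is 12.
The value of a disjunctive sum is the nim-sum of the parts.
Combined value = 14 XOR 12 = 2.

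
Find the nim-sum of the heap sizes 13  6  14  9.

12

Compute the nim-sum pairwise:
13 ^ 6 = 11
11 ^ 14 = 5
5 ^ 9 = 12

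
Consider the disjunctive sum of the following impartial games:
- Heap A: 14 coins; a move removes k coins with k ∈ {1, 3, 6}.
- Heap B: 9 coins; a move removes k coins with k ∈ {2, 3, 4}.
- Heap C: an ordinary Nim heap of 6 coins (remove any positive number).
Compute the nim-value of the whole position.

Build the Grundy sequence for heap A with g(k) = mex{g(k−s) : s ∈ {1, 3, 6}, s ≤ k}:
g(0) = mex{} = 0
g(1) = mex{0} = 1
g(2) = mex{1} = 0
g(3) = mex{0} = 1
g(4) = mex{1} = 0
g(5) = mex{0} = 1
g(6) = mex{0,1} = 2
g(7) = mex{0,1,2} = 3
g(8) = mex{0,1,3} = 2
g(9) = mex{1,2} = 0
g(10) = mex{0,3} = 1
g(11) = mex{1,2} = 0
g(12) = mex{0,2} = 1
g(13) = mex{1,3} = 0
g(14) = mex{0,2} = 1
So g(14) = 1.
For heap B, compute g(0), g(1), … with moves {2, 3, 4}:
k:     0  1  2  3  4  5  6  7  8  9
g(k):  0  0  1  1  2  2  0  0  1  1
So g(9) = 1.
Heap C is a plain Nim heap of size 6, so its Grundy value is 6.
The value of a disjunctive sum is the nim-sum of the parts.
Combined value = 1 ⊕ 1 ⊕ 6 = 6.

6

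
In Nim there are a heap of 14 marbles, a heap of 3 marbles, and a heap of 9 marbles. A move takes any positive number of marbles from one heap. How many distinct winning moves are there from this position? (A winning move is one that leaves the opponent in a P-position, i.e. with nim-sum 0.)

1

Compute the nim-sum pairwise:
14 ⊕ 3 = 13
13 ⊕ 9 = 4
The overall nim-sum is X = 4. A heap of size p has a winning move iff p XOR X < p (reduce it to p XOR X).
  14: 14 XOR 4 = 10 < 14 — winning move (to 10).
  3: 3 XOR 4 = 7 ≥ 3 — no move.
  9: 9 XOR 4 = 13 ≥ 9 — no move.
That gives 1 winning move.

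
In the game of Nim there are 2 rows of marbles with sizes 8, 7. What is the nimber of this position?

Compute the nim-sum pairwise:
8 ^ 7 = 15

15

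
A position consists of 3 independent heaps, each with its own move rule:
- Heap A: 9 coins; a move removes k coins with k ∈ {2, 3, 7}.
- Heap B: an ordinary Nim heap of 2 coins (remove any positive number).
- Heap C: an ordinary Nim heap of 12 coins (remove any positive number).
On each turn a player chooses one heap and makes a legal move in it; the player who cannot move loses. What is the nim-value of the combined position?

Build the Grundy sequence for heap A with g(k) = mex{g(k−s) : s ∈ {2, 3, 7}, s ≤ k}:
g(0) = mex{} = 0
g(1) = mex{} = 0
g(2) = mex{0} = 1
g(3) = mex{0} = 1
g(4) = mex{0,1} = 2
g(5) = mex{1} = 0
g(6) = mex{1,2} = 0
g(7) = mex{0,2} = 1
g(8) = mex{0} = 1
g(9) = mex{0,1} = 2
So g(9) = 2.
Heap B is a plain Nim heap of size 2, so its Grundy value is 2.
Heap C is a plain Nim heap of size 12, so its Grundy value is 12.
The value of a disjunctive sum is the nim-sum of the parts.
Combined value = 2 XOR 2 XOR 12 = 12.

12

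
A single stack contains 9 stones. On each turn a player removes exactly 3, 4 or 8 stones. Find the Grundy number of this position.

Build the Grundy sequence with g(k) = mex{g(k−s) : s ∈ {3, 4, 8}, s ≤ k}:
g(0) = mex{} = 0
g(1) = mex{} = 0
g(2) = mex{} = 0
g(3) = mex{0} = 1
g(4) = mex{0} = 1
g(5) = mex{0} = 1
g(6) = mex{0,1} = 2
g(7) = mex{1} = 0
g(8) = mex{0,1} = 2
g(9) = mex{0,1,2} = 3
So g(9) = 3.

3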